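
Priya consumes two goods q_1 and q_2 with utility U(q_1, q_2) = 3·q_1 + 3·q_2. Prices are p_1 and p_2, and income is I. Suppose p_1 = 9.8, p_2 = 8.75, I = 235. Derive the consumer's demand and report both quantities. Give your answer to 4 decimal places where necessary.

Perfect substitutes: compare marginal utility per dollar. 3/p_1 vs 3/p_2 → 0.3061 vs 0.3429.
q_2 gives more utility per dollar, so spend all income on q_2: q_2* = I/p_2, q_1* = 0.
Numerically: q_1* = 0, q_2* = 26.8571.

q_1* = 0, q_2* = 26.8571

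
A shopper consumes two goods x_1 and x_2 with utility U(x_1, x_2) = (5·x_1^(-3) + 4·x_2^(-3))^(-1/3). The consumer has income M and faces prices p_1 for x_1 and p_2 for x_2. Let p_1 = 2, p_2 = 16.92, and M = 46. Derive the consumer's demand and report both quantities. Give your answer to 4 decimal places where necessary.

MU_x_1 ∝ 5·x_1^(-4), MU_x_2 ∝ 4·x_2^(-4), so MRS = (5/4)·(x_2/x_1)^(4) = p_1/p_2.
Hence x_2/x_1 = ((4/5)·p_1/p_2)^(1/(4)), i.e. raised to the 0.25 power.
With the ratio pinned down, the budget gives x_1* = M/(p_1 + p_2·(x_2/x_1)) and x_2* = (x_2/x_1)·x_1*.
Numerically x_2/x_1 = 0.554536, so x_1* = 46/(2 + 16.92·0.554536) = 4.0412 and x_2* = 0.554536·4.0412 = 2.241.

x_1* = 4.0412, x_2* = 2.241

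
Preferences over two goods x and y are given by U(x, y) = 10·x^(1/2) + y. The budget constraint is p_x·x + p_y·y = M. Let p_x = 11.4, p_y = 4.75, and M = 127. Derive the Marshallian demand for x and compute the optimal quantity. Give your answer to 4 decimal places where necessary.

x* = 4.3403

Solve: √x = 5·p_y/p_x, so x*(p_x,p_y) = (5·p_y/p_x)², and y* = (M − p_x·x*)/p_y.
Plugging in: x* = (5·4.75/11.4)² = 4.3403.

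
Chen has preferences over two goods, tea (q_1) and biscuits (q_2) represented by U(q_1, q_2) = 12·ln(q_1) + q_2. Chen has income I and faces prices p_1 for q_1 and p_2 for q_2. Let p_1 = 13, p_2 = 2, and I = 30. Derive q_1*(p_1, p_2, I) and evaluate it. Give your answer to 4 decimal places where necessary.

q_1* = 1.8462

So q_1*(p_1,p_2) = 12·p_2/p_1, independent of income; and q_2* = (I − 12·p_2)/p_2.
At the given prices: q_1* = 12·2/13 = 1.8462.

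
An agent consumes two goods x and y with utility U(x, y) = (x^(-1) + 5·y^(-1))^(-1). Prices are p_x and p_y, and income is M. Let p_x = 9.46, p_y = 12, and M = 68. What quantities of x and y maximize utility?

MRS = MU_x/MU_y = (1/5)·(y/x)^(2). Set equal to p_x/p_y.
Hence y/x = (5·p_x/p_y)^(1/(2)), i.e. raised to the 0.5 power.
With the ratio pinned down, the budget gives x* = M/(p_x + p_y·(y/x)) and y* = (y/x)·x*.
Numerically y/x = 1.985363, so x* = 68/(9.46 + 12·1.985363) = 2.043 and y* = 1.985363·2.043 = 4.0561.

x* = 2.043, y* = 4.0561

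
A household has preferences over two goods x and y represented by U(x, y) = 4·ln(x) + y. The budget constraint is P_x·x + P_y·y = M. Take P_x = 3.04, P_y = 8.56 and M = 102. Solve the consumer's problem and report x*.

At the given prices: x* = 4·8.56/3.04 = 11.2632.

x* = 11.2632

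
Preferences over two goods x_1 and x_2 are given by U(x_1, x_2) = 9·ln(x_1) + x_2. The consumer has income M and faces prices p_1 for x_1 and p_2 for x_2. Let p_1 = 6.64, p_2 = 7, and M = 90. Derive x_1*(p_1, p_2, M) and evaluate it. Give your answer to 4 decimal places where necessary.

x_1* = 9.488

MU_x_1 = 9/x_1, MU_x_2 = 1. Tangency: 9/x_1 = p_1/p_2.
So x_1*(p_1,p_2) = 9·p_2/p_1, independent of income; and x_2* = (M − 9·p_2)/p_2.
At the given prices: x_1* = 9·7/6.64 = 9.488.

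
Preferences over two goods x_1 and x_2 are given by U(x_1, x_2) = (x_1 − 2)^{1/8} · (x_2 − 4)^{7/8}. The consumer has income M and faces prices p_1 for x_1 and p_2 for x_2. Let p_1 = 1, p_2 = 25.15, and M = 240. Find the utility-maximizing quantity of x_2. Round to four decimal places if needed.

x_2* = 8.7803

MRS = (1/7)·(x_2−4)/(x_1−2). Tangency with p_1/p_2 gives x_2−4 = 7·(p_1/p_2)·(x_1−2).
After buying the subsistence bundle (2, 4), a share 0.125 of the remaining income goes to x_1: x_1* = 2 + 0.125·(M − 2p_1 − 4p_2)/p_1.
Discretionary income = 240 − 2·1 − 4·25.15 = 137.4; x_2* = 4 + 0.875·137.4/25.15 = 8.7803.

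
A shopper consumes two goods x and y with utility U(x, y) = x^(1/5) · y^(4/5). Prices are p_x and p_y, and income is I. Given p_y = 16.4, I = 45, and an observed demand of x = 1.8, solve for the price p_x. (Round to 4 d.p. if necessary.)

p_x = 5

Tangency: MRS = (1/4)·y/x = p_x/p_y.
So 0.2·p_y·y = 0.8·p_x·x; combined with the budget, a share 0.2 of income goes to x.
Demand: x*(p_x,p_y,I) = 0.2·I/p_x and y* = 0.8·I/p_y.
Set x* = 1.8 in the demand function and solve for p_x: p_x = 5.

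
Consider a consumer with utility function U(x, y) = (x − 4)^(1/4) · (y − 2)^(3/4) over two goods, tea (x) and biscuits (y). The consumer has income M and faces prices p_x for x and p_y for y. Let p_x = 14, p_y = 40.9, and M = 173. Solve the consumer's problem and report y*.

y* = 2.6455

MRS = (1/3)·(y−2)/(x−4). Tangency with p_x/p_y gives y−2 = 3·(p_x/p_y)·(x−4).
Substituting into the budget: x* = 4 + 0.25·(M − 4·p_x − 2·p_y)/p_x, and y* = 2 + 0.75·(…)/p_y.
Discretionary income = 173 − 4·14 − 2·40.9 = 35.2; y* = 2 + 0.75·35.2/40.9 = 2.6455.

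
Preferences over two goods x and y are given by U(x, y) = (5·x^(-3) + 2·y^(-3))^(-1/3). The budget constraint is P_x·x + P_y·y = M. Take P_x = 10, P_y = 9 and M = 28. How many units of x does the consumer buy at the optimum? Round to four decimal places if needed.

x* = 1.614

MRS = MU_x/MU_y = (5/2)·(y/x)^(4). Set equal to P_x/P_y.
Hence y/x = ((2/5)·P_x/P_y)^(1/(4)), i.e. raised to the 0.25 power.
With the ratio pinned down, the budget gives x* = M/(P_x + P_y·(y/x)) and y* = (y/x)·x*.
Numerically y/x = 0.816497, so x* = 28/(10 + 9·0.816497) = 1.614.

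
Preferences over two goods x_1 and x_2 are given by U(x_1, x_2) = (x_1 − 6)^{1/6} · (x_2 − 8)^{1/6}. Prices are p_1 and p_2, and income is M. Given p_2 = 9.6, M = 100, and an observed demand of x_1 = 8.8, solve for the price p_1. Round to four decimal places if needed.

This is Cobb-Douglas in (x_1−6, x_2−8): tangency gives 1/6·p_2·(x_2−8) = 1/6·p_1·(x_1−6).
Substituting into the budget: x_1* = 6 + 0.5·(M − 6·p_1 − 8·p_2)/p_1, and x_2* = 8 + 0.5·(…)/p_2.
Set x_1* = 8.8 in the demand function and solve for p_1: p_1 = 2.

p_1 = 2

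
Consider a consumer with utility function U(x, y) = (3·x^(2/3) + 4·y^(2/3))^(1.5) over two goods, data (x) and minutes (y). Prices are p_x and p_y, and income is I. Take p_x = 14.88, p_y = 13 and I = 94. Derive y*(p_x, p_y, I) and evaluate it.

MU_x ∝ 3·x^(-1/3), MU_y ∝ 4·y^(-1/3), so MRS = (3/4)·(y/x)^(1/3) = p_x/p_y.
Solve for the ratio: y/x = [(4/3)·p_x/p_y]^(3).
Substitute y = (y/x)·x into the budget: x* = I/(p_x + p_y·(y/x)).
Numerically y/x = 3.554634, so x* = 94/(14.88 + 13·3.554634) = 1.5387 and y* = 3.554634·1.5387 = 5.4695.

y* = 5.4695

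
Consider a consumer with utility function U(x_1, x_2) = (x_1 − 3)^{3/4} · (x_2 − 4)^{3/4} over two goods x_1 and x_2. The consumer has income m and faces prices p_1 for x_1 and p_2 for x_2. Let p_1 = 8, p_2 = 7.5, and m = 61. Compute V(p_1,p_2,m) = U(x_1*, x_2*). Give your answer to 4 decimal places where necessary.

Substituting into the budget: x_1* = 3 + 0.5·(m − 3·p_1 − 4·p_2)/p_1, and x_2* = 4 + 0.5·(…)/p_2.
Discretionary income = 61 − 3·8 − 4·7.5 = 7; x_1* = 3 + 0.5·7/8 = 3.4375; x_2* = 4 + 0.5·7/7.5 = 4.4667.
Utility at the optimum: U(3.4375, 4.4667) = 0.3037.

V = 0.3037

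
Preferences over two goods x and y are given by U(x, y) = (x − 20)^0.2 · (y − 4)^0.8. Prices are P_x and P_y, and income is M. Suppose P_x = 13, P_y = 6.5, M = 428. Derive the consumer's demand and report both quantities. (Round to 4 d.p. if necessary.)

MRS = (1/4)·(y−4)/(x−20). Tangency with P_x/P_y gives y−4 = 4·(P_x/P_y)·(x−20).
After buying the subsistence bundle (20, 4), a share 0.2 of the remaining income goes to x: x* = 20 + 0.2·(M − 20P_x − 4P_y)/P_x.
Discretionary income = 428 − 20·13 − 4·6.5 = 142; x* = 20 + 0.2·142/13 = 22.1846; y* = 4 + 0.8·142/6.5 = 21.4769.

x* = 22.1846, y* = 21.4769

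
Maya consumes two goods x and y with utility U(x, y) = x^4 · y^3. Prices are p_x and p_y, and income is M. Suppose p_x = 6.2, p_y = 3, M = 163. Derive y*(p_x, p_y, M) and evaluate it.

Tangency: MRS = (4/3)·y/x = p_x/p_y.
So 4·p_y·y = 3·p_x·x; combined with the budget, a share 4/7 of income goes to x.
Demand: x*(p_x,p_y,M) = 4/7·M/p_x and y* = 3/7·M/p_y.
At p_x=6.2, p_y=3, M=163: y* = 3/7·163/3 = 23.2857.

y* = 23.2857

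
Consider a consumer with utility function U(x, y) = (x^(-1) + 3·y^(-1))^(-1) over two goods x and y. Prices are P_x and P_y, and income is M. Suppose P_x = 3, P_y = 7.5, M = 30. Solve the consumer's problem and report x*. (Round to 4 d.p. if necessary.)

x* = 2.6748

MRS = MU_x/MU_y = (1/3)·(y/x)^(2). Set equal to P_x/P_y.
Hence y/x = (3·P_x/P_y)^(1/(2)), i.e. raised to the 0.5 power.
With the ratio pinned down, the budget gives x* = M/(P_x + P_y·(y/x)) and y* = (y/x)·x*.
Numerically y/x = 1.095445, so x* = 30/(3 + 7.5·1.095445) = 2.6748.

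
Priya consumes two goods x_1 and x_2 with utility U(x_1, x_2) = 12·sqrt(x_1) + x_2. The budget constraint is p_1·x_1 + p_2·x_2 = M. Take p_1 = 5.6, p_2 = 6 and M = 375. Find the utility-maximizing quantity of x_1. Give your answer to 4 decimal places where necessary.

Utility is quasi-linear in x_2; the FOC for x_1 is 6/√x_1 = p_1/p_2.
Solve: √x_1 = 6·p_2/p_1, so x_1*(p_1,p_2) = (6·p_2/p_1)², and x_2* = (M − p_1·x_1*)/p_2.
Plugging in: x_1* = (6·6/5.6)² = 41.3265.

x_1* = 41.3265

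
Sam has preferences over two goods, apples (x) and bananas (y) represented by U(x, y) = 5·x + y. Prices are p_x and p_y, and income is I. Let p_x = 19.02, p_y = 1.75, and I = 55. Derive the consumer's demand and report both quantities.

Perfect substitutes: compare marginal utility per dollar. 5/p_x vs 1/p_y → 0.2629 vs 0.5714.
y gives more utility per dollar, so spend all income on y: y* = I/p_y, x* = 0.
Numerically: x* = 0, y* = 31.4286.

x* = 0, y* = 31.4286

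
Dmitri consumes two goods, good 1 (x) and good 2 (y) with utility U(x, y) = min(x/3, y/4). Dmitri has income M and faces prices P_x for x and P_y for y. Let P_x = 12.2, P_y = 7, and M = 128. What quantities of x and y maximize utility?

x* = 5.9443, y* = 7.9257

Here 3·12.2 + 4·7 = 64.6, giving x* = 5.9443 and y* = 7.9257.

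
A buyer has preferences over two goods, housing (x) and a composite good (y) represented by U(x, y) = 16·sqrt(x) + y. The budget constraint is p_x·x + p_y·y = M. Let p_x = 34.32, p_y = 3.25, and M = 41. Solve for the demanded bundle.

MU_x = 8/√x, MU_y = 1. Tangency: 8/√x = p_x/p_y.
Solve: √x = 8·p_y/p_x, so x*(p_x,p_y) = (8·p_y/p_x)², and y* = (M − p_x·x*)/p_y.
Plugging in: x* = (8·3.25/34.32)² = 0.5739, y* = 6.5548.

x* = 0.5739, y* = 6.5548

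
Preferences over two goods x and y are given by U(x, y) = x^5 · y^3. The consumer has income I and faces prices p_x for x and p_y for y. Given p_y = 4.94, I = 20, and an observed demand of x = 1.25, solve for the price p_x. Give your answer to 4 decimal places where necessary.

MU_x/MU_y = (5·y)/(3·x); tangency sets this equal to p_x/p_y.
So 5·p_y·y = 3·p_x·x; combined with the budget, a share 0.625 of income goes to x.
Demand: x*(p_x,p_y,I) = 0.625·I/p_x and y* = 0.375·I/p_y.
Set x* = 1.25 in the demand function and solve for p_x: p_x = 10.

p_x = 10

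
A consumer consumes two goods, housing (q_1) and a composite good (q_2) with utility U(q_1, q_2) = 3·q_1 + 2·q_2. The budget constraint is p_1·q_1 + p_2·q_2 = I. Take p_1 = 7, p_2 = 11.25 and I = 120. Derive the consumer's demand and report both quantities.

Linear utility — the consumer picks whichever good has higher MU/price: 3/7 = 0.4286 vs 2/11.25 = 0.1778.
q_1 gives more utility per dollar, so spend all income on q_1: q_1* = I/p_1, q_2* = 0.
Numerically: q_1* = 17.1429, q_2* = 0.

q_1* = 17.1429, q_2* = 0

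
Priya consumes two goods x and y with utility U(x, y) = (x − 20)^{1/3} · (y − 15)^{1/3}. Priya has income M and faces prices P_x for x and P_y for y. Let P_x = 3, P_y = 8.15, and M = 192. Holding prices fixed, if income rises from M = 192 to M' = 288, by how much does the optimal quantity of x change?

Δx* = 16

This is Cobb-Douglas in (x−20, y−15): tangency gives 1/3·P_y·(y−15) = 1/3·P_x·(x−20).
Substituting into the budget: x* = 20 + 0.5·(M − 20·P_x − 15·P_y)/P_x, and y* = 15 + 0.5·(…)/P_y.
Discretionary income = 192 − 20·3 − 15·8.15 = 9.75; x* = 20 + 0.5·9.75/3 = 21.625.
At M' = 288: x* = 37.625. Change: 37.625 − 21.625 = 16.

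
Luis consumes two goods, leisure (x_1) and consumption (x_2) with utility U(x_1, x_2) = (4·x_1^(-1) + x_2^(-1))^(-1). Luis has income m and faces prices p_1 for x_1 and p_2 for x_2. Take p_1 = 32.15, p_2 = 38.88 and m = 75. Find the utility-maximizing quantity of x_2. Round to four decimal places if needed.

x_2* = 0.6844

Numerically x_2/x_1 = 0.454671, so x_1* = 75/(32.15 + 38.88·0.454671) = 1.5052 and x_2* = 0.454671·1.5052 = 0.6844.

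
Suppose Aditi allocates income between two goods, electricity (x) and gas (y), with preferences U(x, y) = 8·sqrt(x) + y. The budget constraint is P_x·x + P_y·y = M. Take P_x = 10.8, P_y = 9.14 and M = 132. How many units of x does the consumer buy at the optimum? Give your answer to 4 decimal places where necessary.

x* = 11.4595

Thus x* = (4·P_y/P_x)² — independent of M — with the rest of income spent on y.
Plugging in: x* = (4·9.14/10.8)² = 11.4595.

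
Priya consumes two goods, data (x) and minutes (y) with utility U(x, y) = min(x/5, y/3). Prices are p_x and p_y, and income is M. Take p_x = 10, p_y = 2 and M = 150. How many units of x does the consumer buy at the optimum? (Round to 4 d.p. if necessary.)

With perfect complements, no substitution: consume in ratio x:y = 5:3.
Budget: p_x·x + p_y·(3/5)·x = M, so (5·p_x + 3·p_y)·x = 5·M.
Demand: x*(p_x,p_y,M) = 5·M/(5·p_x + 3·p_y), y* = 3·M/(5·p_x + 3·p_y).
Here 5·10 + 3·2 = 56, giving x* = 13.3929.

x* = 13.3929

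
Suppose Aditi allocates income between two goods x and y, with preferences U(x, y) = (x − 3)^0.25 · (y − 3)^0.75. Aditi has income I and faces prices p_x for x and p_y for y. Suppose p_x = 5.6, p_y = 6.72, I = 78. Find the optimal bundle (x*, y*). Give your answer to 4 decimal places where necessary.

x* = 4.8321, y* = 7.5804

After buying the subsistence bundle (3, 3), a share 0.25 of the remaining income goes to x: x* = 3 + 0.25·(I − 3p_x − 3p_y)/p_x.
Discretionary income = 78 − 3·5.6 − 3·6.72 = 41.04; x* = 3 + 0.25·41.04/5.6 = 4.8321; y* = 3 + 0.75·41.04/6.72 = 7.5804.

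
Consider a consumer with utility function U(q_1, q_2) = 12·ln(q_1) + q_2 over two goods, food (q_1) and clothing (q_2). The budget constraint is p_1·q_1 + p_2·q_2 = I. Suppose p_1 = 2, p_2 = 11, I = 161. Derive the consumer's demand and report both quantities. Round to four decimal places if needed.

q_1* = 66, q_2* = 2.6364

MU_q_1 = 12/q_1, MU_q_2 = 1. Tangency: 12/q_1 = p_1/p_2.
So q_1*(p_1,p_2) = 12·p_2/p_1, independent of income; and q_2* = (I − 12·p_2)/p_2.
At the given prices: q_1* = 12·11/2 = 66, and q_2* = 2.6364.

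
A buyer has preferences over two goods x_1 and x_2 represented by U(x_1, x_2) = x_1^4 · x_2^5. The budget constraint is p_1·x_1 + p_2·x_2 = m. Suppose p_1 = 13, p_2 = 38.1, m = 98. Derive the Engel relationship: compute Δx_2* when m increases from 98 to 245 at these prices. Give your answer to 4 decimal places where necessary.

Tangency: MRS = (4/5)·x_2/x_1 = p_1/p_2.
Rearranging, p_2·x_2 = (5/4)·p_1·x_1. Substituting into the budget gives p_1·x_1·(1 + (5/4)) = m.
Demand: x_1*(p_1,p_2,m) = 4/9·m/p_1 and x_2* = 5/9·m/p_2.
At p_1=13, p_2=38.1, m=98: x_2* = 5/9·98/38.1 = 1.429.
At m' = 245: x_2* = 3.5725. Change: 3.5725 − 1.429 = 2.1435.

Δx_2* = 2.1435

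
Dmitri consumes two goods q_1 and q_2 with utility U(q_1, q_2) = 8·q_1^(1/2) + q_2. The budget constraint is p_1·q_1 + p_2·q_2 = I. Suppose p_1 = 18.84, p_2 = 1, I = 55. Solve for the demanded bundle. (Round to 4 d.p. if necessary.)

Utility is quasi-linear in q_2; the FOC for q_1 is 4/√q_1 = p_1/p_2.
Solve: √q_1 = 4·p_2/p_1, so q_1*(p_1,p_2) = (4·p_2/p_1)², and q_2* = (I − p_1·q_1*)/p_2.
Plugging in: q_1* = (4·1/18.84)² = 0.0451, q_2* = 54.1507.

q_1* = 0.0451, q_2* = 54.1507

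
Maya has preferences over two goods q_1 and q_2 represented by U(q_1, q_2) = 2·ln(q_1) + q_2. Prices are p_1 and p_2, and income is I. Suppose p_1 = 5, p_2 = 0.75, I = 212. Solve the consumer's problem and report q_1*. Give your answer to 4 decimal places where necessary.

q_1* = 0.3

Set MRS = p_1/p_2: (2/q_1)/1 = p_1/p_2.
So q_1*(p_1,p_2) = 2·p_2/p_1, independent of income; and q_2* = (I − 2·p_2)/p_2.
At the given prices: q_1* = 2·0.75/5 = 0.3.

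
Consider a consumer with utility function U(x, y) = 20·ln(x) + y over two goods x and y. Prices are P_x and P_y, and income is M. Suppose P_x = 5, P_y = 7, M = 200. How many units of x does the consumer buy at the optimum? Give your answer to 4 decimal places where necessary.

x* = 28

MU_x = 20/x, MU_y = 1. Tangency: 20/x = P_x/P_y.
So x*(P_x,P_y) = 20·P_y/P_x, independent of income; and y* = (M − 20·P_y)/P_y.
At the given prices: x* = 20·7/5 = 28.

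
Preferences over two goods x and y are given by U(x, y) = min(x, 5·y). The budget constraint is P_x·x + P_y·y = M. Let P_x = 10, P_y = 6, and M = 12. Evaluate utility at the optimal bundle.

Leontief preferences: the optimum is at the kink where x/5 = y/1, i.e. y = (1/5)·x.
Budget: P_x·x + P_y·(1/5)·x = M, so (5·P_x + P_y)·x = 5·M.
Demand: x*(P_x,P_y,M) = 5·M/(5·P_x + P_y), y* = M/(5·P_x + P_y).
Here 5·10 + 6 = 56, giving x* = 1.0714 and y* = 0.2143.
Utility at the optimum: U(1.0714, 0.2143) = 1.0714.

V = 1.0714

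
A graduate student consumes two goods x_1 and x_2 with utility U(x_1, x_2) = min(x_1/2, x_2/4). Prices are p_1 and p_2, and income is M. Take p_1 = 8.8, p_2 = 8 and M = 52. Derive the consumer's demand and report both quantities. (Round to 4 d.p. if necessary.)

x_1* = 2.0968, x_2* = 4.1935

With perfect complements, no substitution: consume in ratio x_1:x_2 = 2:4.
Budget: p_1·x_1 + p_2·2·x_1 = M, so (2·p_1 + 4·p_2)·x_1 = 2·M.
Demand: x_1*(p_1,p_2,M) = 2·M/(2·p_1 + 4·p_2), x_2* = 4·M/(2·p_1 + 4·p_2).
Here 2·8.8 + 4·8 = 49.6, giving x_1* = 2.0968 and x_2* = 4.1935.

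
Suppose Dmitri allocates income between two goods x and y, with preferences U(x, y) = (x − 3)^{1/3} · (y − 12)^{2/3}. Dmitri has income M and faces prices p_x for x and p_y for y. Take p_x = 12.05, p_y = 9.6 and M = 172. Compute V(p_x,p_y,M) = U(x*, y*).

V = 1.0551

This is Cobb-Douglas in (x−3, y−12): tangency gives 1/3·p_y·(y−12) = 2/3·p_x·(x−3).
After buying the subsistence bundle (3, 12), a share 1/3 of the remaining income goes to x: x* = 3 + 1/3·(M − 3p_x − 12p_y)/p_x.
Discretionary income = 172 − 3·12.05 − 12·9.6 = 20.65; x* = 3 + 1/3·20.65/12.05 = 3.5712; y* = 12 + 2/3·20.65/9.6 = 13.434.
Utility at the optimum: U(3.5712, 13.434) = 1.0551.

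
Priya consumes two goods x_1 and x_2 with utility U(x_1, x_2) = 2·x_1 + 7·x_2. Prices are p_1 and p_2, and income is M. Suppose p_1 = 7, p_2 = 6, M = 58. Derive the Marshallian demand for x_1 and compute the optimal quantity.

Linear utility — the consumer picks whichever good has higher MU/price: 2/7 = 0.2857 vs 7/6 = 1.1667.
x_2 gives more utility per dollar, so spend all income on x_2: x_2* = M/p_2, x_1* = 0.
Numerically: x_1* = 0, x_2* = 9.6667.

x_1* = 0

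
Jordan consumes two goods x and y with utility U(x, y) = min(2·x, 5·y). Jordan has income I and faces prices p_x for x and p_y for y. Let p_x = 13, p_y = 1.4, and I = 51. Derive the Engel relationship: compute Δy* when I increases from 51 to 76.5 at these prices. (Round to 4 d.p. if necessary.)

Δy* = 0.7522

Demand: x*(p_x,p_y,I) = 5·I/(5·p_x + 2·p_y), y* = 2·I/(5·p_x + 2·p_y).
Here 5·13 + 2·1.4 = 67.8, giving y* = 1.5044.
At I' = 76.5: y* = 2.2566. Change: 2.2566 − 1.5044 = 0.7522.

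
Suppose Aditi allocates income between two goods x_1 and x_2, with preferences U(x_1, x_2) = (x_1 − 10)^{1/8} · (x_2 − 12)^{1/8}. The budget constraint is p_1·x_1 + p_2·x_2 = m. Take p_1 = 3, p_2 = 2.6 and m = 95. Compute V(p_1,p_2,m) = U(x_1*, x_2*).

V = 1.5684

MRS = (x_2−12)/(x_1−10). Tangency with p_1/p_2 gives x_2−12 = (p_1/p_2)·(x_1−10).
Substituting into the budget: x_1* = 10 + 0.5·(m − 10·p_1 − 12·p_2)/p_1, and x_2* = 12 + 0.5·(…)/p_2.
Discretionary income = 95 − 10·3 − 12·2.6 = 33.8; x_1* = 10 + 0.5·33.8/3 = 15.6333; x_2* = 12 + 0.5·33.8/2.6 = 18.5.
Utility at the optimum: U(15.6333, 18.5) = 1.5684.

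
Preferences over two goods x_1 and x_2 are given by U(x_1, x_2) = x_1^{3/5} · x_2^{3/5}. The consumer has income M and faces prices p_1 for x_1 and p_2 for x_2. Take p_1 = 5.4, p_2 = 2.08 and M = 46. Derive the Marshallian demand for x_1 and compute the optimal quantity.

The MRS is x_2/x_1. Set MRS = p_1/p_2.
Rearranging, p_2·x_2 = p_1·x_1. Substituting into the budget gives p_1·x_1·(1 + 1) = M.
Demand: x_1*(p_1,p_2,M) = 0.5·M/p_1 and x_2* = 0.5·M/p_2.
At p_1=5.4, p_2=2.08, M=46: x_1* = 0.5·46/5.4 = 4.2593.

x_1* = 4.2593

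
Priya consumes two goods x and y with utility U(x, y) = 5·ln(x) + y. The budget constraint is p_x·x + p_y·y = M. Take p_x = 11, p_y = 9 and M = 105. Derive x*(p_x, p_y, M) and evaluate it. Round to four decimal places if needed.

x* = 4.0909

So x*(p_x,p_y) = 5·p_y/p_x, independent of income; and y* = (M − 5·p_y)/p_y.
At the given prices: x* = 5·9/11 = 4.0909.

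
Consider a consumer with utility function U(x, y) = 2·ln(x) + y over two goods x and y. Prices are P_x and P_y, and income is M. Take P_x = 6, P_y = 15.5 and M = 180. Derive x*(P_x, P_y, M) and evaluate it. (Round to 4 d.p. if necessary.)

So x*(P_x,P_y) = 2·P_y/P_x, independent of income; and y* = (M − 2·P_y)/P_y.
At the given prices: x* = 2·15.5/6 = 5.1667.

x* = 5.1667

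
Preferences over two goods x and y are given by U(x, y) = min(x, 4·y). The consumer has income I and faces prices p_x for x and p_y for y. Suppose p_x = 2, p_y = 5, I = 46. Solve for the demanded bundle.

x* = 14.1538, y* = 3.5385

With perfect complements, no substitution: consume in ratio x:y = 4:1.
Budget: p_x·x + p_y·(1/4)·x = I, so (4·p_x + p_y)·x = 4·I.
Demand: x*(p_x,p_y,I) = 4·I/(4·p_x + p_y), y* = I/(4·p_x + p_y).
Here 4·2 + 5 = 13, giving x* = 14.1538 and y* = 3.5385.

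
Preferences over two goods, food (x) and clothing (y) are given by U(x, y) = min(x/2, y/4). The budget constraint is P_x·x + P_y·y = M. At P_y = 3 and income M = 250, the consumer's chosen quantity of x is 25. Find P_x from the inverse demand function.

Leontief preferences: the optimum is at the kink where x/2 = y/4, i.e. y = 2·x.
Budget: P_x·x + P_y·2·x = M, so (2·P_x + 4·P_y)·x = 2·M.
Demand: x*(P_x,P_y,M) = 2·M/(2·P_x + 4·P_y), y* = 4·M/(2·P_x + 4·P_y).
Set x* = 25 in the demand function and solve for P_x: P_x = 4.

P_x = 4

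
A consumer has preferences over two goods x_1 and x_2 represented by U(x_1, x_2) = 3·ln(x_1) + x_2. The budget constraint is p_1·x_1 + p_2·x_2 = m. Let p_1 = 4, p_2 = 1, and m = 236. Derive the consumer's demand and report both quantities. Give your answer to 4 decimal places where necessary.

x_1* = 0.75, x_2* = 233

Set MRS = p_1/p_2: (3/x_1)/1 = p_1/p_2.
So x_1*(p_1,p_2) = 3·p_2/p_1, independent of income; and x_2* = (m − 3·p_2)/p_2.
At the given prices: x_1* = 3·1/4 = 0.75, and x_2* = 233.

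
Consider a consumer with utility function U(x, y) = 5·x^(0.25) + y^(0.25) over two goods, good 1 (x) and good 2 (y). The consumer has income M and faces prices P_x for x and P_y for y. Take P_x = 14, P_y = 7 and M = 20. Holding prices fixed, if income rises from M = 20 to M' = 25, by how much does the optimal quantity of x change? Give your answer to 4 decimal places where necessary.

Δx* = 0.3113

Substitute y = (y/x)·x into the budget: x* = M/(P_x + P_y·(y/x)).
Numerically y/x = 0.294723, so x* = 20/(14 + 7·0.294723) = 1.2451.
At M' = 25: x* = 1.5564. Change: 1.5564 − 1.2451 = 0.3113.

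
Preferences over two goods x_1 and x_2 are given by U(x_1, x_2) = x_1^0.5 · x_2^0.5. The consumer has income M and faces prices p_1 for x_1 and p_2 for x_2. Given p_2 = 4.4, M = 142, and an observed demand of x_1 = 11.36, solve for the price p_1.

p_1 = 6.25

MU_x_1/MU_x_2 = (0.5·x_2)/(0.5·x_1); tangency sets this equal to p_1/p_2.
Rearranging, p_2·x_2 = p_1·x_1. Substituting into the budget gives p_1·x_1·(1 + 1) = M.
Demand: x_1*(p_1,p_2,M) = 0.5·M/p_1 and x_2* = 0.5·M/p_2.
Set x_1* = 11.36 in the demand function and solve for p_1: p_1 = 6.25.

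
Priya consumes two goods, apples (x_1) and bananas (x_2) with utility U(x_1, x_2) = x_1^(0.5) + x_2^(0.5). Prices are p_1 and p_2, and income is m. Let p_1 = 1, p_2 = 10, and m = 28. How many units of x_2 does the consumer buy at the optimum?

x_2* = 0.2545

MU_x_1 ∝ x_1^(-0.5), MU_x_2 ∝ x_2^(-0.5), so MRS = (x_2/x_1)^(0.5) = p_1/p_2.
Hence x_2/x_1 = (p_1/p_2)^(1/(0.5)), i.e. raised to the 2 power.
With the ratio pinned down, the budget gives x_1* = m/(p_1 + p_2·(x_2/x_1)) and x_2* = (x_2/x_1)·x_1*.
Numerically x_2/x_1 = 0.01, so x_1* = 28/(1 + 10·0.01) = 25.4545 and x_2* = 0.01·25.4545 = 0.2545.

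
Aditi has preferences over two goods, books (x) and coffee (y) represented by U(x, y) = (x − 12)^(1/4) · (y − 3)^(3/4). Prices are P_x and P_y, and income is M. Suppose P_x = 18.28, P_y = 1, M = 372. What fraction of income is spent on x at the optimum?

share on x = 0.6902

This is Cobb-Douglas in (x−12, y−3): tangency gives 0.25·P_y·(y−3) = 0.75·P_x·(x−12).
Substituting into the budget: x* = 12 + 0.25·(M − 12·P_x − 3·P_y)/P_x, and y* = 3 + 0.75·(…)/P_y.
Discretionary income = 372 − 12·18.28 − 3·1 = 149.64; x* = 12 + 0.25·149.64/18.28 = 14.0465; y* = 3 + 0.75·149.64/1 = 115.23.
Expenditure on x: 18.28·14.0465 = 256.77; share = 0.6902.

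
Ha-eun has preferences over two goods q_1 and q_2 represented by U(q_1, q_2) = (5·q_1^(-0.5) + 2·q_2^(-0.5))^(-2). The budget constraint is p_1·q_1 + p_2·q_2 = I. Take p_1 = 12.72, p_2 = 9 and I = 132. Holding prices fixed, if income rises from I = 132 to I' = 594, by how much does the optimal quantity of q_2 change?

Δq_2* = 16.7364

MU_q_1 ∝ 5·q_1^(-1.5), MU_q_2 ∝ 2·q_2^(-1.5), so MRS = (5/2)·(q_2/q_1)^(1.5) = p_1/p_2.
Hence q_2/q_1 = ((2/5)·p_1/p_2)^(1/(1.5)), i.e. raised to the 2/3 power.
With the ratio pinned down, the budget gives q_1* = I/(p_1 + p_2·(q_2/q_1)) and q_2* = (q_2/q_1)·q_1*.
Numerically q_2/q_1 = 0.683707, so q_1* = 132/(12.72 + 9·0.683707) = 6.994 and q_2* = 0.683707·6.994 = 4.7818.
At I' = 594: q_2* = 21.5183. Change: 21.5183 − 4.7818 = 16.7364.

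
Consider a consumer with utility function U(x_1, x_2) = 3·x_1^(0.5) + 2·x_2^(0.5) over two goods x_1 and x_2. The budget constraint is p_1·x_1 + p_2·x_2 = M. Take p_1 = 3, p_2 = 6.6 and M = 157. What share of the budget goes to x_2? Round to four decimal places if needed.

share on x_2 = 0.1681

Substitute x_2 = (x_2/x_1)·x_1 into the budget: x_1* = M/(p_1 + p_2·(x_2/x_1)).
Numerically x_2/x_1 = 0.091827, so x_1* = 157/(3 + 6.6·0.091827) = 43.5378 and x_2* = 0.091827·43.5378 = 3.998.
Expenditure on x_2: 6.6·3.998 = 26.3866; share = 0.1681.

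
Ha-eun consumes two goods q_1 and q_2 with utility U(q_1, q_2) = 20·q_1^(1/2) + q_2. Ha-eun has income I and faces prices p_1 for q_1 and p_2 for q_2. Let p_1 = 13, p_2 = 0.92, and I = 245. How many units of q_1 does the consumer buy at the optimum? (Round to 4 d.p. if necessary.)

q_1* = 0.5008

Set MRS = p_1/p_2: 10·q_1^(−1/2) = p_1/p_2.
Thus q_1* = (10·p_2/p_1)² — independent of I — with the rest of income spent on q_2.
Plugging in: q_1* = (10·0.92/13)² = 0.5008.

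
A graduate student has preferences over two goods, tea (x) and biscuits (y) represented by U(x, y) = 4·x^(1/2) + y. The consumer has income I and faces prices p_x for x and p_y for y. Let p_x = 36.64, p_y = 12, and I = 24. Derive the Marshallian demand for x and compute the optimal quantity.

Solve: √x = 2·p_y/p_x, so x*(p_x,p_y) = (2·p_y/p_x)², and y* = (I − p_x·x*)/p_y.
Plugging in: x* = (2·12/36.64)² = 0.4291.

x* = 0.4291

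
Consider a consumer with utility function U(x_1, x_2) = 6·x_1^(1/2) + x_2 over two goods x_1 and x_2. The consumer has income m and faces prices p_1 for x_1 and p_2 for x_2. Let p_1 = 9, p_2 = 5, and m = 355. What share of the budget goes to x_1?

Solve: √x_1 = 3·p_2/p_1, so x_1*(p_1,p_2) = (3·p_2/p_1)², and x_2* = (m − p_1·x_1*)/p_2.
Plugging in: x_1* = (3·5/9)² = 2.7778, x_2* = 66.
Expenditure on x_1: 9·2.7778 = 25; share = 0.0704.

share on x_1 = 0.0704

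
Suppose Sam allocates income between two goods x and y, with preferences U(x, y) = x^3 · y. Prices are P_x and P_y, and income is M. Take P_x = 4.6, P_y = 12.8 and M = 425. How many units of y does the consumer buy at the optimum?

At P_x=4.6, P_y=12.8, M=425: y* = 0.25·425/12.8 = 8.3008.

y* = 8.3008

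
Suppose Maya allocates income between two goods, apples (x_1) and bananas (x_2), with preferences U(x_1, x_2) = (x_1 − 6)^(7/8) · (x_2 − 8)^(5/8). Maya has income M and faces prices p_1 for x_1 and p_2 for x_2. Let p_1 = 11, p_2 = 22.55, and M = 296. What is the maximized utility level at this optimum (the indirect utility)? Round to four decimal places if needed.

MRS = (7/5)·(x_2−8)/(x_1−6). Tangency with p_1/p_2 gives x_2−8 = (5/7)·(p_1/p_2)·(x_1−6).
After buying the subsistence bundle (6, 8), a share 7/12 of the remaining income goes to x_1: x_1* = 6 + 7/12·(M − 6p_1 − 8p_2)/p_1.
Discretionary income = 296 − 6·11 − 8·22.55 = 49.6; x_1* = 6 + 7/12·49.6/11 = 8.6303; x_2* = 8 + 5/12·49.6/22.55 = 8.9165.
Utility at the optimum: U(8.6303, 8.9165) = 2.2072.

V = 2.2072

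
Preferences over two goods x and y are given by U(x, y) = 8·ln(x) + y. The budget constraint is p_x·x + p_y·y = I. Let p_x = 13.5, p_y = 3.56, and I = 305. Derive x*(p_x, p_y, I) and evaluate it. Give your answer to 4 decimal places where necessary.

x* = 2.1096

MU_x = 8/x, MU_y = 1. Tangency: 8/x = p_x/p_y.
So x*(p_x,p_y) = 8·p_y/p_x, independent of income; and y* = (I − 8·p_y)/p_y.
At the given prices: x* = 8·3.56/13.5 = 2.1096.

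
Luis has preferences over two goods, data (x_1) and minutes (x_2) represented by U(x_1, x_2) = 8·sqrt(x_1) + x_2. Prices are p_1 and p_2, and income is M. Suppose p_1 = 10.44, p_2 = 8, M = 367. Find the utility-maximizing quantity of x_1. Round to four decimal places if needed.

Utility is quasi-linear in x_2; the FOC for x_1 is 4/√x_1 = p_1/p_2.
Thus x_1* = (4·p_2/p_1)² — independent of M — with the rest of income spent on x_2.
Plugging in: x_1* = (4·8/10.44)² = 9.395.

x_1* = 9.395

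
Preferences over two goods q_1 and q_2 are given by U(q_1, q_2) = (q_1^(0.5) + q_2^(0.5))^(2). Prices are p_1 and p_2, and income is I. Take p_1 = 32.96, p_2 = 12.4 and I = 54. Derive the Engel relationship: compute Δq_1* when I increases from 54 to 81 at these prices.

From the CES first-order condition, (q_2/q_1)^(0.5) = p_1/p_2.
Hence q_2/q_1 = (p_1/p_2)^(1/(0.5)), i.e. raised to the 2 power.
Substitute q_2 = (q_2/q_1)·q_1 into the budget: q_1* = I/(p_1 + p_2·(q_2/q_1)).
Numerically q_2/q_1 = 7.065307, so q_1* = 54/(32.96 + 12.4·7.065307) = 0.4479.
At I' = 81: q_1* = 0.6718. Change: 0.6718 − 0.4479 = 0.2239.

Δq_1* = 0.2239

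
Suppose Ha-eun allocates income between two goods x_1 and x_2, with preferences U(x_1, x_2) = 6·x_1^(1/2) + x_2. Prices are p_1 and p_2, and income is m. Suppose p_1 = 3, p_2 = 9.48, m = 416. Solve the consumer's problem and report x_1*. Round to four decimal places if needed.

Plugging in: x_1* = (3·9.48/3)² = 89.8704.

x_1* = 89.8704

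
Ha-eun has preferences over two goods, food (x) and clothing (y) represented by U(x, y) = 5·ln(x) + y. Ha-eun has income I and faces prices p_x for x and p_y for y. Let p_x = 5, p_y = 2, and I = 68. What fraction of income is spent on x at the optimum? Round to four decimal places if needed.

share on x = 0.1471

So x*(p_x,p_y) = 5·p_y/p_x, independent of income; and y* = (I − 5·p_y)/p_y.
At the given prices: x* = 5·2/5 = 2, and y* = 29.
Expenditure on x: 5·2 = 10; share = 0.1471.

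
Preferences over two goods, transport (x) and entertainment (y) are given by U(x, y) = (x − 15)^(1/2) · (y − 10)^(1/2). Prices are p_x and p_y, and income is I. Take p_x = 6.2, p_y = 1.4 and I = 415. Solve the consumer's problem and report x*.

Let x' = x−15, y' = y−10. MRS = y'/x' = p_x/p_y.
After buying the subsistence bundle (15, 10), a share 0.5 of the remaining income goes to x: x* = 15 + 0.5·(I − 15p_x − 10p_y)/p_x.
Discretionary income = 415 − 15·6.2 − 10·1.4 = 308; x* = 15 + 0.5·308/6.2 = 39.8387.

x* = 39.8387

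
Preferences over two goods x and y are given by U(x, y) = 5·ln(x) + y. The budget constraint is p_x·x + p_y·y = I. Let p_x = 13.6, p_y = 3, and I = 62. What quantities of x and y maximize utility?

x* = 1.1029, y* = 15.6667

Set MRS = p_x/p_y: (5/x)/1 = p_x/p_y.
So x*(p_x,p_y) = 5·p_y/p_x, independent of income; and y* = (I − 5·p_y)/p_y.
At the given prices: x* = 5·3/13.6 = 1.1029, and y* = 15.6667.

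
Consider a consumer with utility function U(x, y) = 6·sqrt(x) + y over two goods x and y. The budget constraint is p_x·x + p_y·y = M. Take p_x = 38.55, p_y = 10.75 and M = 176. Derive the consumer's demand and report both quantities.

x* = 0.6999, y* = 13.8624

Plugging in: x* = (3·10.75/38.55)² = 0.6999, y* = 13.8624.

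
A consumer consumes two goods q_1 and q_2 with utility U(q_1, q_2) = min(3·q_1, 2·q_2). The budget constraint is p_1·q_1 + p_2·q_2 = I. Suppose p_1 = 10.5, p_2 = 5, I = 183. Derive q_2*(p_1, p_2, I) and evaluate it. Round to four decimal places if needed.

q_2* = 15.25

Leontief preferences: the optimum is at the kink where q_1/2 = q_2/3, i.e. q_2 = (3/2)·q_1.
Budget: p_1·q_1 + p_2·(3/2)·q_1 = I, so (2·p_1 + 3·p_2)·q_1 = 2·I.
Demand: q_1*(p_1,p_2,I) = 2·I/(2·p_1 + 3·p_2), q_2* = 3·I/(2·p_1 + 3·p_2).
Here 2·10.5 + 3·5 = 36, giving q_2* = 15.25.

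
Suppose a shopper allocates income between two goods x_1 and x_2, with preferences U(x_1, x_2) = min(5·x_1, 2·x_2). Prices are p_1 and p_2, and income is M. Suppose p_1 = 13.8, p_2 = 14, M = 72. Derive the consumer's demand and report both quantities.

Leontief preferences: the optimum is at the kink where x_1/2 = x_2/5, i.e. x_2 = (5/2)·x_1.
Budget: p_1·x_1 + p_2·(5/2)·x_1 = M, so (2·p_1 + 5·p_2)·x_1 = 2·M.
Demand: x_1*(p_1,p_2,M) = 2·M/(2·p_1 + 5·p_2), x_2* = 5·M/(2·p_1 + 5·p_2).
Here 2·13.8 + 5·14 = 97.6, giving x_1* = 1.4754 and x_2* = 3.6885.

x_1* = 1.4754, x_2* = 3.6885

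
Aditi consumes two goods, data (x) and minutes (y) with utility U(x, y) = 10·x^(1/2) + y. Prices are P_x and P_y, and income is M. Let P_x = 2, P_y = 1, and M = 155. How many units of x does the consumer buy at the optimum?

x* = 6.25

Set MRS = P_x/P_y: 5·x^(−1/2) = P_x/P_y.
Thus x* = (5·P_y/P_x)² — independent of M — with the rest of income spent on y.
Plugging in: x* = (5·1/2)² = 6.25.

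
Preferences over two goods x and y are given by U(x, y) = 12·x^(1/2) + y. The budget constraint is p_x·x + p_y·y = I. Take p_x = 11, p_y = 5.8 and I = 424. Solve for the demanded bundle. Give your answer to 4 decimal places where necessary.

Plugging in: x* = (6·5.8/11)² = 10.0086, y* = 54.1216.

x* = 10.0086, y* = 54.1216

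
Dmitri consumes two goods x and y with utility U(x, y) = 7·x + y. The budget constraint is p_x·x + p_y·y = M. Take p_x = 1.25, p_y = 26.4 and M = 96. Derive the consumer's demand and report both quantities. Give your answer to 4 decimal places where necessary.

x gives more utility per dollar, so spend all income on x: x* = M/p_x, y* = 0.
Numerically: x* = 76.8, y* = 0.

x* = 76.8, y* = 0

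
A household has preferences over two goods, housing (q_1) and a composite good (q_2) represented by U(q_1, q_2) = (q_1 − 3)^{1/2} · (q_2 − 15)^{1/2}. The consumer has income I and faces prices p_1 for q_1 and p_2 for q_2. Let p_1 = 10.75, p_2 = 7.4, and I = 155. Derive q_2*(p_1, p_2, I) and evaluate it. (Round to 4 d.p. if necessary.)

q_2* = 15.7939

MRS = (q_2−15)/(q_1−3). Tangency with p_1/p_2 gives q_2−15 = (p_1/p_2)·(q_1−3).
Substituting into the budget: q_1* = 3 + 0.5·(I − 3·p_1 − 15·p_2)/p_1, and q_2* = 15 + 0.5·(…)/p_2.
Discretionary income = 155 − 3·10.75 − 15·7.4 = 11.75; q_2* = 15 + 0.5·11.75/7.4 = 15.7939.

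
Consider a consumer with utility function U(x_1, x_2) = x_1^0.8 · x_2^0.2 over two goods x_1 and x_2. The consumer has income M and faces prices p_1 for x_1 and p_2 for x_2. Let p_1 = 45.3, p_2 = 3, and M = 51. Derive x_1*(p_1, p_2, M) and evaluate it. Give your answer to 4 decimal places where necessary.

MU_x_1/MU_x_2 = (0.8·x_2)/(0.2·x_1); tangency sets this equal to p_1/p_2.
Rearranging, p_2·x_2 = (1/4)·p_1·x_1. Substituting into the budget gives p_1·x_1·(1 + (1/4)) = M.
Demand: x_1*(p_1,p_2,M) = 0.8·M/p_1 and x_2* = 0.2·M/p_2.
At p_1=45.3, p_2=3, M=51: x_1* = 0.8·51/45.3 = 0.9007.

x_1* = 0.9007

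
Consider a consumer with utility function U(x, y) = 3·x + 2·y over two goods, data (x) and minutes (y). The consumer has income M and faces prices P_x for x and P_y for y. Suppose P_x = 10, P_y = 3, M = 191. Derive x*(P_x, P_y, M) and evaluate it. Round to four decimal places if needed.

Linear utility — the consumer picks whichever good has higher MU/price: 3/10 = 0.3 vs 2/3 = 0.6667.
y gives more utility per dollar, so spend all income on y: y* = M/P_y, x* = 0.
Numerically: x* = 0, y* = 63.6667.

x* = 0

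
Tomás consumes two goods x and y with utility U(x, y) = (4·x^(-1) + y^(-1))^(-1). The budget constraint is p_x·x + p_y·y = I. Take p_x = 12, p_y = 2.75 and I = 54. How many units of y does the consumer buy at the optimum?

y* = 3.7924

MU_x ∝ 4·x^(-2), MU_y ∝ y^(-2), so MRS = 4·(y/x)^(2) = p_x/p_y.
Hence y/x = ((1/4)·p_x/p_y)^(1/(2)), i.e. raised to the 0.5 power.
Substitute y = (y/x)·x into the budget: x* = I/(p_x + p_y·(y/x)).
Numerically y/x = 1.044466, so x* = 54/(12 + 2.75·1.044466) = 3.6309 and y* = 1.044466·3.6309 = 3.7924.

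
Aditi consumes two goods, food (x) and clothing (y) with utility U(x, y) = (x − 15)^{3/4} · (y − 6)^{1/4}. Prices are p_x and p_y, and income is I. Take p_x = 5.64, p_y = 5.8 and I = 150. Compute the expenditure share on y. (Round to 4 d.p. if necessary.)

share on y = 0.283

MRS = 3·(y−6)/(x−15). Tangency with p_x/p_y gives y−6 = (1/3)·(p_x/p_y)·(x−15).
After buying the subsistence bundle (15, 6), a share 0.75 of the remaining income goes to x: x* = 15 + 0.75·(I − 15p_x − 6p_y)/p_x.
Discretionary income = 150 − 15·5.64 − 6·5.8 = 30.6; x* = 15 + 0.75·30.6/5.64 = 19.0691; y* = 6 + 0.25·30.6/5.8 = 7.319.
Expenditure on y: 5.8·7.319 = 42.45; share = 0.283.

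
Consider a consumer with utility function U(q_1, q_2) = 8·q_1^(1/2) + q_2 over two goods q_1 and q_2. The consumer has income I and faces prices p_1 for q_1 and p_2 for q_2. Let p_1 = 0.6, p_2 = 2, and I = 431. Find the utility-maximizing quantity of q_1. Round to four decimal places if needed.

Utility is quasi-linear in q_2; the FOC for q_1 is 4/√q_1 = p_1/p_2.
Thus q_1* = (4·p_2/p_1)² — independent of I — with the rest of income spent on q_2.
Plugging in: q_1* = (4·2/0.6)² = 177.7778.

q_1* = 177.7778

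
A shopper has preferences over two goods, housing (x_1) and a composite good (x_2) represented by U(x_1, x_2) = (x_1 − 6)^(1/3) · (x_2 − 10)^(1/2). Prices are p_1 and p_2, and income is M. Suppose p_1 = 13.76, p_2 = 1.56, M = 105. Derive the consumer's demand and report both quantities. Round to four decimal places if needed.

x_1* = 6.1988, x_2* = 12.6308

Discretionary income = 105 − 6·13.76 − 10·1.56 = 6.84; x_1* = 6 + 0.4·6.84/13.76 = 6.1988; x_2* = 10 + 0.6·6.84/1.56 = 12.6308.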